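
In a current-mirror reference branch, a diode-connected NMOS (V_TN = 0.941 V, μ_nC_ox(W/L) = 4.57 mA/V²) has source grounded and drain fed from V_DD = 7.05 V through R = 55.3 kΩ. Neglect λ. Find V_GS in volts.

V_GS = 1.16 V

With gate tied to drain, V_GS = V_DS ≥ V_GS − V_TN, so the device is in saturation.
KCL at the drain: ½ k_n (V_GS − V_TN)² = (V_DD − V_GS)/R.
Let x = V_GS − 0.941. Then 126 x² + x − 6.109 = 0, giving x = 0.216 V (positive root), so V_GS = 1.16 V.
I_D = (V_DD − V_GS)/R = (7.05 − 1.16) / 55.3 = 0.107 mA.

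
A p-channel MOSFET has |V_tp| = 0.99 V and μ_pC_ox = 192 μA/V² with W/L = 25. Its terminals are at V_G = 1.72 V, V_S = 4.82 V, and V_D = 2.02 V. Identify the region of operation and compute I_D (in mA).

Saturation; I_D = 10.7 mA

V_SG = V_S − V_G = 4.82 − 1.72 = 3.1 V; V_SD = V_S − V_D = 4.82 − 2.02 = 2.8 V.
k_p = μ_pC_ox · (W/L) = 4.8 mA/V².
V_ov = V_SG − |V_tp| = 3.1 − 0.99 = 2.11 V.
Since V_SD = 2.8 V ≥ V_ov = 2.11 V, the device is in saturation.
I_D = ½ k_p V_ov² = 0.5 × 4.8 × 2.11² = 10.7 mA.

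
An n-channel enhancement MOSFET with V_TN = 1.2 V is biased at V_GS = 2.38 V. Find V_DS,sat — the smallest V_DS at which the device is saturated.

V_DS,sat = 1.18 V

The boundary between triode and saturation is V_DS = V_GS − V_TN = V_ov.
V_ov = 2.38 − 1.2 = 1.18 V.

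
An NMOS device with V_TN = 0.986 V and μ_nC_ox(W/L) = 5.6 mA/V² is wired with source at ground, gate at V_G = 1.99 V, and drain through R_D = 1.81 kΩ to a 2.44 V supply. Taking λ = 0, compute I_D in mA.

I_D = 1.21 mA

V_GS = V_G = 1.99 V, so V_ov = 1.99 − 0.986 = 1 V.
Assume saturation: I_D = ½ k_n V_ov² = 0.5 × 5.6 × 1² = 2.82 mA, giving V_DS = V_DD − I_D R_D = 2.44 − 2.82 × 1.81 = -2.67 V.
But -2.67 V < V_ov = 1 V, so the device is actually in triode.
In triode I_D = k_n[V_ov V_DS − ½ V_DS²] and I_D = (V_DD − V_DS)/R_D. Equating: 5.07 V_DS² − 11.18 V_DS + 2.44 = 0, giving V_DS = 0.246 V (the root below V_ov).
I_D = (2.44 − 0.246) / 1.81 = 1.21 mA.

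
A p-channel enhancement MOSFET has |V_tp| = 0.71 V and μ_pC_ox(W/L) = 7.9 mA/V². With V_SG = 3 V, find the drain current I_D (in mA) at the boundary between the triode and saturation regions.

At the boundary V_SD = V_ov = V_SG − |V_tp| = 3 − 0.71 = 2.29 V.
I_D = ½ k_p V_ov² = 0.5 × 7.9 × 2.29² = 20.7 mA.

I_D = 20.7 mA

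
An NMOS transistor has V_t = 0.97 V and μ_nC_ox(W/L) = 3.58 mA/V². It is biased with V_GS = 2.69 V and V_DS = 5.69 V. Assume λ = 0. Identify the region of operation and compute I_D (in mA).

Saturation; I_D = 5.30 mA

V_ov = V_GS − V_t = 2.69 − 0.97 = 1.72 V.
Since V_DS = 5.69 V ≥ V_ov = 1.72 V, the device is in saturation.
I_D = ½ k_n V_ov² = 0.5 × 3.58 × 1.72² = 5.3 mA.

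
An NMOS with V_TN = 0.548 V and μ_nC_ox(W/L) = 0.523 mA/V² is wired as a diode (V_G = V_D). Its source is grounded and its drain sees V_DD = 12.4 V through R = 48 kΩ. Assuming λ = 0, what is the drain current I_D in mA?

With gate tied to drain, V_GS = V_DS ≥ V_GS − V_TN, so the device is in saturation.
KCL at the drain: ½ k_n (V_GS − V_TN)² = (V_DD − V_GS)/R.
Let x = V_GS − 0.548. Then 12.6 x² + x − 11.85 = 0, giving x = 0.933 V (positive root), so V_GS = 1.48 V.
I_D = (V_DD − V_GS)/R = (12.4 − 1.48) / 48 = 0.227 mA.

I_D = 0.227 mA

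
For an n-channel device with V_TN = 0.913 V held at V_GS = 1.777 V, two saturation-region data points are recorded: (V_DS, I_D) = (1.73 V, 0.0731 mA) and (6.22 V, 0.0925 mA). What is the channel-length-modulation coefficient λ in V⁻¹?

With V_GS fixed, I_D ∝ (1 + λ V_DS) in saturation, so I_D2/I_D1 = (1 + λ V_DS2)/(1 + λ V_DS1).
0.0925/0.0731 = 1.265 = (1 + 6.22 λ)/(1 + 1.73 λ).
Solving: λ (I_D1 V_DS2 − I_D2 V_DS1) = I_D2 − I_D1, so λ = (0.0925 − 0.0731) / (0.0731 × 6.22 − 0.0925 × 1.73) = 0.0194 / 0.295 = 0.0658 V⁻¹.

λ = 0.0658 V⁻¹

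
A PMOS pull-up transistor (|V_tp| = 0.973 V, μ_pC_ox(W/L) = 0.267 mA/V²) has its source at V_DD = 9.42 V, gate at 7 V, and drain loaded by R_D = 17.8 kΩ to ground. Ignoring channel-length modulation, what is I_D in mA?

I_D = 0.280 mA

V_SG = V_DD − V_G = 9.42 − 7 = 2.42 V, so V_ov = 2.42 − 0.973 = 1.45 V.
Assume saturation: I_D = ½ k_p V_ov² = 0.5 × 0.267 × 1.45² = 0.28 mA, giving V_SD = V_DD − I_D R_D = 9.42 − 0.28 × 17.8 = 4.44 V.
V_SD = 4.44 V ≥ V_ov = 1.45 V, confirming saturation.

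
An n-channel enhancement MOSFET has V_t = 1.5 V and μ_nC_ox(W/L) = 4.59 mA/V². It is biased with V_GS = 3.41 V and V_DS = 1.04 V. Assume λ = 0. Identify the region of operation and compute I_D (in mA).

V_ov = V_GS − V_t = 3.41 − 1.5 = 1.91 V.
Since V_DS = 1.04 V < V_ov = 1.91 V, the device is in the triode region.
I_D = k_n [V_ov · V_DS − ½ V_DS²] = 4.59 × [1.91 × 1.04 − 0.5 × 1.04²] = 6.64 mA.

Triode; I_D = 6.64 mA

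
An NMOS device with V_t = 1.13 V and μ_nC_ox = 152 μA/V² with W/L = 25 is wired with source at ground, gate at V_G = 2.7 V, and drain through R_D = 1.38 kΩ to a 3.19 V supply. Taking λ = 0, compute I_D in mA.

V_GS = V_G = 2.7 V, so V_ov = 2.7 − 1.13 = 1.57 V.
k_n = μ_nC_ox · (W/L) = 3.8 mA/V².
Assume saturation: I_D = ½ k_n V_ov² = 0.5 × 3.8 × 1.57² = 4.68 mA, giving V_DS = V_DD − I_D R_D = 3.19 − 4.68 × 1.38 = -3.27 V.
But -3.27 V < V_ov = 1.57 V, so the device is actually in triode.
In triode I_D = k_n[V_ov V_DS − ½ V_DS²] and I_D = (V_DD − V_DS)/R_D. Equating: 2.62 V_DS² − 9.233 V_DS + 3.19 = 0, giving V_DS = 0.388 V (the root below V_ov).
I_D = (3.19 − 0.388) / 1.38 = 2.03 mA.

I_D = 2.03 mA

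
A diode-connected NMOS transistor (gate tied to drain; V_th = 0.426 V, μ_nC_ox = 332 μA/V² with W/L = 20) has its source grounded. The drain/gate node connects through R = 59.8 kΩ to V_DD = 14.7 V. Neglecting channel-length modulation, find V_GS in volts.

With gate tied to drain, V_GS = V_DS ≥ V_GS − V_th, so the device is in saturation.
k_n = μ_nC_ox · (W/L) = 6.64 mA/V².
KCL at the drain: ½ k_n (V_GS − V_th)² = (V_DD − V_GS)/R.
Let x = V_GS − 0.426. Then 199 x² + x − 14.27 = 0, giving x = 0.266 V (positive root), so V_GS = 0.692 V.
I_D = (V_DD − V_GS)/R = (14.7 − 0.692) / 59.8 = 0.234 mA.

V_GS = 0.692 V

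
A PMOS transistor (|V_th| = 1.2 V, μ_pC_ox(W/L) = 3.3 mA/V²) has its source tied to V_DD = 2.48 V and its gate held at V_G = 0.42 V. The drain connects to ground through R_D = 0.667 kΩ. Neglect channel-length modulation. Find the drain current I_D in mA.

V_SG = V_DD − V_G = 2.48 − 0.42 = 2.06 V, so V_ov = 2.06 − 1.2 = 0.86 V.
Assume saturation: I_D = ½ k_p V_ov² = 0.5 × 3.3 × 0.86² = 1.22 mA, giving V_SD = V_DD − I_D R_D = 2.48 − 1.22 × 0.667 = 1.67 V.
V_SD = 1.67 V ≥ V_ov = 0.86 V, confirming saturation.

I_D = 1.22 mA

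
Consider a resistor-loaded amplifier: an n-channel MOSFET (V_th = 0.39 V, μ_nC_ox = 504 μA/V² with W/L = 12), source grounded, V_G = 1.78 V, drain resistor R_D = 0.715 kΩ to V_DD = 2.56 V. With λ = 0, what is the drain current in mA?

V_GS = V_G = 1.78 V, so V_ov = 1.78 − 0.39 = 1.39 V.
k_n = μ_nC_ox · (W/L) = 6.048 mA/V².
Assume saturation: I_D = ½ k_n V_ov² = 0.5 × 6.048 × 1.39² = 5.84 mA, giving V_DS = V_DD − I_D R_D = 2.56 − 5.84 × 0.715 = -1.62 V.
But -1.62 V < V_ov = 1.39 V, so the device is actually in triode.
In triode I_D = k_n[V_ov V_DS − ½ V_DS²] and I_D = (V_DD − V_DS)/R_D. Equating: 2.16 V_DS² − 7.011 V_DS + 2.56 = 0, giving V_DS = 0.419 V (the root below V_ov).
I_D = (2.56 − 0.419) / 0.715 = 2.99 mA.

I_D = 2.99 mA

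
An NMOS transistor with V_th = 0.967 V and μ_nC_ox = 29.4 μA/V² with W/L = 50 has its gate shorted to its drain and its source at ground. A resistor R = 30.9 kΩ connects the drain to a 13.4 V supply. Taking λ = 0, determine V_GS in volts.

With gate tied to drain, V_GS = V_DS ≥ V_GS − V_th, so the device is in saturation.
k_n = μ_nC_ox · (W/L) = 1.47 mA/V².
KCL at the drain: ½ k_n (V_GS − V_th)² = (V_DD − V_GS)/R.
Let x = V_GS − 0.967. Then 22.7 x² + x − 12.43 = 0, giving x = 0.718 V (positive root), so V_GS = 1.69 V.
I_D = (V_DD − V_GS)/R = (13.4 − 1.69) / 30.9 = 0.379 mA.

V_GS = 1.69 V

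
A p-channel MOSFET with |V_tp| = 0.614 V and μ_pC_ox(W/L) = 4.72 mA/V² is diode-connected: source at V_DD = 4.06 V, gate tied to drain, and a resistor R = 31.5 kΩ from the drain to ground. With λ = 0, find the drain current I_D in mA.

I_D = 0.103 mA

With gate tied to drain, V_SG = V_SD ≥ V_SG − |V_tp|, so the device is in saturation.
KCL at the drain: ½ k_p (V_SG − |V_tp|)² = (V_DD − V_SG)/R.
Let x = V_SG − 0.614. Then 74.3 x² + x − 3.446 = 0, giving x = 0.209 V (positive root), so V_SG = 0.823 V.
I_D = (V_DD − V_SG)/R = (4.06 − 0.823) / 31.5 = 0.103 mA.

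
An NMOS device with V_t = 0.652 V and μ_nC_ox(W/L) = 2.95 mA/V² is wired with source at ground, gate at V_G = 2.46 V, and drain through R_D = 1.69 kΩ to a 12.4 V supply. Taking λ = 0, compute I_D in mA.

I_D = 4.82 mA

V_GS = V_G = 2.46 V, so V_ov = 2.46 − 0.652 = 1.81 V.
Assume saturation: I_D = ½ k_n V_ov² = 0.5 × 2.95 × 1.81² = 4.82 mA, giving V_DS = V_DD − I_D R_D = 12.4 − 4.82 × 1.69 = 4.25 V.
V_DS = 4.25 V ≥ V_ov = 1.81 V, confirming saturation.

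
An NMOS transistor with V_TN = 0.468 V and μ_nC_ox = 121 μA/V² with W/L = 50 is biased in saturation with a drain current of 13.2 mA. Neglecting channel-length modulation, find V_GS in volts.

V_GS = 2.56 V

k_n = μ_nC_ox · (W/L) = 6.05 mA/V².
In saturation I_D = ½ k_n (V_GS − V_TN)², so V_GS − V_TN = √(2 I_D / k_n) = √(2 × 13.2 / 6.05) = 2.09 V.
V_GS = 0.468 + 2.09 = 2.56 V.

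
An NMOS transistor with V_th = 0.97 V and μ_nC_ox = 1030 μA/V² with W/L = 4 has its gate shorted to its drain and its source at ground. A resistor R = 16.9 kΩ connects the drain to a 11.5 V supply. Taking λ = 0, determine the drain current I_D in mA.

I_D = 0.591 mA

With gate tied to drain, V_GS = V_DS ≥ V_GS − V_th, so the device is in saturation.
k_n = μ_nC_ox · (W/L) = 4.12 mA/V².
KCL at the drain: ½ k_n (V_GS − V_th)² = (V_DD − V_GS)/R.
Let x = V_GS − 0.97. Then 34.8 x² + x − 10.53 = 0, giving x = 0.536 V (positive root), so V_GS = 1.51 V.
I_D = (V_DD − V_GS)/R = (11.5 − 1.51) / 16.9 = 0.591 mA.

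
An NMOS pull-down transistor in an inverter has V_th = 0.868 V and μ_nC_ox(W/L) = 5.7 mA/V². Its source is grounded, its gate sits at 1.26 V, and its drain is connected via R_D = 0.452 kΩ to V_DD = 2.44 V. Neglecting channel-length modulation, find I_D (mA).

V_GS = V_G = 1.26 V, so V_ov = 1.26 − 0.868 = 0.392 V.
Assume saturation: I_D = ½ k_n V_ov² = 0.5 × 5.7 × 0.392² = 0.438 mA, giving V_DS = V_DD − I_D R_D = 2.44 − 0.438 × 0.452 = 2.24 V.
V_DS = 2.24 V ≥ V_ov = 0.392 V, confirming saturation.

I_D = 0.438 mA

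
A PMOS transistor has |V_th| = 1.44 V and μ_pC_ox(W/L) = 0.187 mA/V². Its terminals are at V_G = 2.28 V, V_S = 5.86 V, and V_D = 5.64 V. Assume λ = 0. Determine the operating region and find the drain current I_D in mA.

V_SG = V_S − V_G = 5.86 − 2.28 = 3.58 V; V_SD = V_S − V_D = 5.86 − 5.64 = 0.22 V.
V_ov = V_SG − |V_th| = 3.58 − 1.44 = 2.14 V.
Since V_SD = 0.22 V < V_ov = 2.14 V, the device is in the triode region.
I_D = k_p [V_ov · V_SD − ½ V_SD²] = 0.187 × [2.14 × 0.22 − 0.5 × 0.22²] = 0.0835 mA.

Triode; I_D = 0.0835 mA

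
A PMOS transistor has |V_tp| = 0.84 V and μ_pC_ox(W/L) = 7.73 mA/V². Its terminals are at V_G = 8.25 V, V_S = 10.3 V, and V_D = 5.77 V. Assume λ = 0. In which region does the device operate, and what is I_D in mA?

V_SG = V_S − V_G = 10.3 − 8.25 = 2.05 V; V_SD = V_S − V_D = 10.3 − 5.77 = 4.53 V.
V_ov = V_SG − |V_tp| = 2.05 − 0.84 = 1.21 V.
Since V_SD = 4.53 V ≥ V_ov = 1.21 V, the device is in saturation.
I_D = ½ k_p V_ov² = 0.5 × 7.73 × 1.21² = 5.66 mA.

Saturation; I_D = 5.66 mA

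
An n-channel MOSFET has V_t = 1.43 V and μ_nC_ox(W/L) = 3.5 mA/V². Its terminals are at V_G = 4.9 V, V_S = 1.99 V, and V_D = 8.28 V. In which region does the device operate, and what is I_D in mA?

V_GS = V_G − V_S = 4.9 − 1.99 = 2.91 V; V_DS = V_D − V_S = 8.28 − 1.99 = 6.29 V.
V_ov = V_GS − V_t = 2.91 − 1.43 = 1.48 V.
Since V_DS = 6.29 V ≥ V_ov = 1.48 V, the device is in saturation.
I_D = ½ k_n V_ov² = 0.5 × 3.5 × 1.48² = 3.83 mA.

Saturation; I_D = 3.83 mA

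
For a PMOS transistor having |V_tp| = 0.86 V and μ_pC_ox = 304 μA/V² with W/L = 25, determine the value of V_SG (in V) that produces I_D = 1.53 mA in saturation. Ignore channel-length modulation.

k_p = μ_pC_ox · (W/L) = 7.6 mA/V².
In saturation I_D = ½ k_p (V_SG − |V_tp|)², so V_SG − |V_tp| = √(2 I_D / k_p) = √(2 × 1.53 / 7.6) = 0.635 V.
V_SG = 0.86 + 0.635 = 1.49 V.

V_SG = 1.49 V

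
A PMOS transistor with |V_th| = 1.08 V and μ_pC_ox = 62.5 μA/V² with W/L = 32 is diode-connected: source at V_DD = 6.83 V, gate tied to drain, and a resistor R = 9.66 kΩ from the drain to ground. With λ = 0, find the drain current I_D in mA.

With gate tied to drain, V_SG = V_SD ≥ V_SG − |V_th|, so the device is in saturation.
k_p = μ_pC_ox · (W/L) = 2 mA/V².
KCL at the drain: ½ k_p (V_SG − |V_th|)² = (V_DD − V_SG)/R.
Let x = V_SG − 1.08. Then 9.66 x² + x − 5.75 = 0, giving x = 0.721 V (positive root), so V_SG = 1.8 V.
I_D = (V_DD − V_SG)/R = (6.83 − 1.8) / 9.66 = 0.521 mA.

I_D = 0.521 mA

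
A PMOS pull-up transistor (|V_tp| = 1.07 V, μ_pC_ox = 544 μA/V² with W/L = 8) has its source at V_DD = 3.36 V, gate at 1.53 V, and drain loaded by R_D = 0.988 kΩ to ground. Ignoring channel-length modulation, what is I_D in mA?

I_D = 1.26 mA

V_SG = V_DD − V_G = 3.36 − 1.53 = 1.83 V, so V_ov = 1.83 − 1.07 = 0.76 V.
k_p = μ_pC_ox · (W/L) = 4.352 mA/V².
Assume saturation: I_D = ½ k_p V_ov² = 0.5 × 4.352 × 0.76² = 1.26 mA, giving V_SD = V_DD − I_D R_D = 3.36 − 1.26 × 0.988 = 2.12 V.
V_SD = 2.12 V ≥ V_ov = 0.76 V, confirming saturation.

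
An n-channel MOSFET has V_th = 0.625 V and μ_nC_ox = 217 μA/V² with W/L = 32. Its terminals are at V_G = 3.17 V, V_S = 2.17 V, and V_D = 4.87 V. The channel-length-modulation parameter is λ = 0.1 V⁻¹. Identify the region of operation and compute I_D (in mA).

Saturation; I_D = 0.620 mA

V_GS = V_G − V_S = 3.17 − 2.17 = 1 V; V_DS = V_D − V_S = 4.87 − 2.17 = 2.7 V.
k_n = μ_nC_ox · (W/L) = 6.944 mA/V².
V_ov = V_GS − V_th = 1 − 0.625 = 0.375 V.
Since V_DS = 2.7 V ≥ V_ov = 0.375 V, the device is in saturation.
I_D = ½ k_n V_ov² (1 + λ V_DS) = 0.5 × 6.944 × 0.375² × (1 + 0.1 × 2.7) = 0.62 mA.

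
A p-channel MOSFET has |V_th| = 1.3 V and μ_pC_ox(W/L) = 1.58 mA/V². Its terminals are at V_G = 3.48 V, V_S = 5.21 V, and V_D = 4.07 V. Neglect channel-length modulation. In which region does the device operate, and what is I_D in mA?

V_SG = V_S − V_G = 5.21 − 3.48 = 1.73 V; V_SD = V_S − V_D = 5.21 − 4.07 = 1.14 V.
V_ov = V_SG − |V_th| = 1.73 − 1.3 = 0.43 V.
Since V_SD = 1.14 V ≥ V_ov = 0.43 V, the device is in saturation.
I_D = ½ k_p V_ov² = 0.5 × 1.58 × 0.43² = 0.146 mA.

Saturation; I_D = 0.146 mA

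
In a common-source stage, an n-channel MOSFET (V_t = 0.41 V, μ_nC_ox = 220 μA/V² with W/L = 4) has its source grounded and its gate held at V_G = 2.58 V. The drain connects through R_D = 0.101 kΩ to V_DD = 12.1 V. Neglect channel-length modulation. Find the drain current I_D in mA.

V_GS = V_G = 2.58 V, so V_ov = 2.58 − 0.41 = 2.17 V.
k_n = μ_nC_ox · (W/L) = 0.88 mA/V².
Assume saturation: I_D = ½ k_n V_ov² = 0.5 × 0.88 × 2.17² = 2.07 mA, giving V_DS = V_DD − I_D R_D = 12.1 − 2.07 × 0.101 = 11.9 V.
V_DS = 11.9 V ≥ V_ov = 2.17 V, confirming saturation.

I_D = 2.07 mA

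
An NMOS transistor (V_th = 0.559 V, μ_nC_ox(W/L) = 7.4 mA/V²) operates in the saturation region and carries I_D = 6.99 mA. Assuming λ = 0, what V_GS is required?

V_GS = 1.93 V

In saturation I_D = ½ k_n (V_GS − V_th)², so V_GS − V_th = √(2 I_D / k_n) = √(2 × 6.99 / 7.4) = 1.37 V.
V_GS = 0.559 + 1.37 = 1.93 V.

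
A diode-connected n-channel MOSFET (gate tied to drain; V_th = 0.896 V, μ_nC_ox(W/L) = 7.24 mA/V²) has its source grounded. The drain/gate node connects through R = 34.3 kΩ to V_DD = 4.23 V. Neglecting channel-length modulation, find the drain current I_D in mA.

I_D = 0.0925 mA

With gate tied to drain, V_GS = V_DS ≥ V_GS − V_th, so the device is in saturation.
KCL at the drain: ½ k_n (V_GS − V_th)² = (V_DD − V_GS)/R.
Let x = V_GS − 0.896. Then 124 x² + x − 3.334 = 0, giving x = 0.16 V (positive root), so V_GS = 1.06 V.
I_D = (V_DD − V_GS)/R = (4.23 − 1.06) / 34.3 = 0.0925 mA.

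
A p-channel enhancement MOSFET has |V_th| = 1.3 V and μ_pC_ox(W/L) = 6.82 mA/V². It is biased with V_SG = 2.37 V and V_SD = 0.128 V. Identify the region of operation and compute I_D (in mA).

V_ov = V_SG − |V_th| = 2.37 − 1.3 = 1.07 V.
Since V_SD = 0.128 V < V_ov = 1.07 V, the device is in the triode region.
I_D = k_p [V_ov · V_SD − ½ V_SD²] = 6.82 × [1.07 × 0.128 − 0.5 × 0.128²] = 0.878 mA.

Triode; I_D = 0.878 mA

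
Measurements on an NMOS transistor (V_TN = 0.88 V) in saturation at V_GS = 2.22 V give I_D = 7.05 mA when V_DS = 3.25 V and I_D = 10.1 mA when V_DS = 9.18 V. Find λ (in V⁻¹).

With V_GS fixed, I_D ∝ (1 + λ V_DS) in saturation, so I_D2/I_D1 = (1 + λ V_DS2)/(1 + λ V_DS1).
10.1/7.05 = 1.433 = (1 + 9.18 λ)/(1 + 3.25 λ).
Solving: λ (I_D1 V_DS2 − I_D2 V_DS1) = I_D2 − I_D1, so λ = (10.1 − 7.05) / (7.05 × 9.18 − 10.1 × 3.25) = 3.05 / 31.9 = 0.0956 V⁻¹.

λ = 0.0956 V⁻¹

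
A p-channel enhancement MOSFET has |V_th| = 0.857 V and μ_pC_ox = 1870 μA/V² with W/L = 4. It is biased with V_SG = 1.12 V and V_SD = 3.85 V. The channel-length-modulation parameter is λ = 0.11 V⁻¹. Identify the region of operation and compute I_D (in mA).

k_p = μ_pC_ox · (W/L) = 7.48 mA/V².
V_ov = V_SG − |V_th| = 1.12 − 0.857 = 0.263 V.
Since V_SD = 3.85 V ≥ V_ov = 0.263 V, the device is in saturation.
I_D = ½ k_p V_ov² (1 + λ V_SD) = 0.5 × 7.48 × 0.263² × (1 + 0.11 × 3.85) = 0.368 mA.

Saturation; I_D = 0.368 mA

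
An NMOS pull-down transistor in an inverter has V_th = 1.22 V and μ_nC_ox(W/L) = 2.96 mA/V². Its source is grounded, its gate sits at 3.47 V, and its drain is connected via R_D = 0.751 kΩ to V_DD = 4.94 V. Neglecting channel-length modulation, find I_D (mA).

I_D = 5.23 mA

V_GS = V_G = 3.47 V, so V_ov = 3.47 − 1.22 = 2.25 V.
Assume saturation: I_D = ½ k_n V_ov² = 0.5 × 2.96 × 2.25² = 7.49 mA, giving V_DS = V_DD − I_D R_D = 4.94 − 7.49 × 0.751 = -0.687 V.
But -0.687 V < V_ov = 2.25 V, so the device is actually in triode.
In triode I_D = k_n[V_ov V_DS − ½ V_DS²] and I_D = (V_DD − V_DS)/R_D. Equating: 1.11 V_DS² − 6.002 V_DS + 4.94 = 0, giving V_DS = 1.01 V (the root below V_ov).
I_D = (4.94 − 1.01) / 0.751 = 5.23 mA.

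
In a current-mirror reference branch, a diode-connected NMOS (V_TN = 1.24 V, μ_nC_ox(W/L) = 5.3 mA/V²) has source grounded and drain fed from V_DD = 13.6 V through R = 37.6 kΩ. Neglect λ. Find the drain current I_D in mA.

With gate tied to drain, V_GS = V_DS ≥ V_GS − V_TN, so the device is in saturation.
KCL at the drain: ½ k_n (V_GS − V_TN)² = (V_DD − V_GS)/R.
Let x = V_GS − 1.24. Then 99.6 x² + x − 12.36 = 0, giving x = 0.347 V (positive root), so V_GS = 1.59 V.
I_D = (V_DD − V_GS)/R = (13.6 − 1.59) / 37.6 = 0.319 mA.

I_D = 0.319 mA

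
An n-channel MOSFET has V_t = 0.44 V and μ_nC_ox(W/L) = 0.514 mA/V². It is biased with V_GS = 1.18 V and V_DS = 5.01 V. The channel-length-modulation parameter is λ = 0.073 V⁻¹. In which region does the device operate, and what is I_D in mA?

V_ov = V_GS − V_t = 1.18 − 0.44 = 0.74 V.
Since V_DS = 5.01 V ≥ V_ov = 0.74 V, the device is in saturation.
I_D = ½ k_n V_ov² (1 + λ V_DS) = 0.5 × 0.514 × 0.74² × (1 + 0.073 × 5.01) = 0.192 mA.

Saturation; I_D = 0.192 mA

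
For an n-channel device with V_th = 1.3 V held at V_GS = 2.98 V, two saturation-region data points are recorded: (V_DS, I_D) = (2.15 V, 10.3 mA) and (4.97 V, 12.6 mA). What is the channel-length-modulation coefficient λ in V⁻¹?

λ = 0.0954 V⁻¹

With V_GS fixed, I_D ∝ (1 + λ V_DS) in saturation, so I_D2/I_D1 = (1 + λ V_DS2)/(1 + λ V_DS1).
12.6/10.3 = 1.223 = (1 + 4.97 λ)/(1 + 2.15 λ).
Solving: λ (I_D1 V_DS2 − I_D2 V_DS1) = I_D2 − I_D1, so λ = (12.6 − 10.3) / (10.3 × 4.97 − 12.6 × 2.15) = 2.3 / 24.1 = 0.0954 V⁻¹.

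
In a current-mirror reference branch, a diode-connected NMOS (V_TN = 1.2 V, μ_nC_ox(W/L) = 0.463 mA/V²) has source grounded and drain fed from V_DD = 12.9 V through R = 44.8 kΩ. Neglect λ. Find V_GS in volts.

V_GS = 2.22 V

With gate tied to drain, V_GS = V_DS ≥ V_GS − V_TN, so the device is in saturation.
KCL at the drain: ½ k_n (V_GS − V_TN)² = (V_DD − V_GS)/R.
Let x = V_GS − 1.2. Then 10.4 x² + x − 11.7 = 0, giving x = 1.02 V (positive root), so V_GS = 2.22 V.
I_D = (V_DD − V_GS)/R = (12.9 − 2.22) / 44.8 = 0.239 mA.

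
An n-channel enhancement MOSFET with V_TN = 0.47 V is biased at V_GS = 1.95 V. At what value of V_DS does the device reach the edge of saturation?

V_DS,sat = 1.48 V

The boundary between triode and saturation is V_DS = V_GS − V_TN = V_ov.
V_ov = 1.95 − 0.47 = 1.48 V.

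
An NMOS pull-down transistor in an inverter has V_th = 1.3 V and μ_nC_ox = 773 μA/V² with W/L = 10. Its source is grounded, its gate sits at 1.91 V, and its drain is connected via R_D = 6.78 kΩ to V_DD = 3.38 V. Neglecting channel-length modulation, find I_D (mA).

V_GS = V_G = 1.91 V, so V_ov = 1.91 − 1.3 = 0.61 V.
k_n = μ_nC_ox · (W/L) = 7.73 mA/V².
Assume saturation: I_D = ½ k_n V_ov² = 0.5 × 7.73 × 0.61² = 1.44 mA, giving V_DS = V_DD − I_D R_D = 3.38 − 1.44 × 6.78 = -6.37 V.
But -6.37 V < V_ov = 0.61 V, so the device is actually in triode.
In triode I_D = k_n[V_ov V_DS − ½ V_DS²] and I_D = (V_DD − V_DS)/R_D. Equating: 26.2 V_DS² − 32.97 V_DS + 3.38 = 0, giving V_DS = 0.113 V (the root below V_ov).
I_D = (3.38 − 0.113) / 6.78 = 0.482 mA.

I_D = 0.482 mA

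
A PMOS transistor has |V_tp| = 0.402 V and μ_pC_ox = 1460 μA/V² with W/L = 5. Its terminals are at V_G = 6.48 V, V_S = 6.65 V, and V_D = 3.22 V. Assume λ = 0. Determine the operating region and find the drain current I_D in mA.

Cutoff; I_D = 0 mA

V_SG = V_S − V_G = 6.65 − 6.48 = 0.17 V; V_SD = V_S − V_D = 6.65 − 3.22 = 3.43 V.
V_SG = 0.17 V < |V_tp| = 0.402 V, so the transistor is in cutoff.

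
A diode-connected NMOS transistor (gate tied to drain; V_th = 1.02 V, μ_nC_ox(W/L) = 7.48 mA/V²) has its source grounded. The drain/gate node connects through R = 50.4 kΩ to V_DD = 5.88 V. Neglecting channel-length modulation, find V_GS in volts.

With gate tied to drain, V_GS = V_DS ≥ V_GS − V_th, so the device is in saturation.
KCL at the drain: ½ k_n (V_GS − V_th)² = (V_DD − V_GS)/R.
Let x = V_GS − 1.02. Then 188 x² + x − 4.86 = 0, giving x = 0.158 V (positive root), so V_GS = 1.18 V.
I_D = (V_DD − V_GS)/R = (5.88 − 1.18) / 50.4 = 0.0933 mA.

V_GS = 1.18 V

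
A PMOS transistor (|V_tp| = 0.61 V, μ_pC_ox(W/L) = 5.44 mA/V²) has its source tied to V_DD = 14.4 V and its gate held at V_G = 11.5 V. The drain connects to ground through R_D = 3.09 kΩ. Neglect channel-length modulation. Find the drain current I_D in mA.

V_SG = V_DD − V_G = 14.4 − 11.5 = 2.9 V, so V_ov = 2.9 − 0.61 = 2.29 V.
Assume saturation: I_D = ½ k_p V_ov² = 0.5 × 5.44 × 2.29² = 14.3 mA, giving V_SD = V_DD − I_D R_D = 14.4 − 14.3 × 3.09 = -29.7 V.
But -29.7 V < V_ov = 2.29 V, so the device is actually in triode.
In triode I_D = k_p[V_ov V_SD − ½ V_SD²] and I_D = (V_DD − V_SD)/R_D. Equating: 8.4 V_SD² − 39.49 V_SD + 14.4 = 0, giving V_SD = 0.398 V (the root below V_ov).
I_D = (14.4 − 0.398) / 3.09 = 4.53 mA.

I_D = 4.53 mA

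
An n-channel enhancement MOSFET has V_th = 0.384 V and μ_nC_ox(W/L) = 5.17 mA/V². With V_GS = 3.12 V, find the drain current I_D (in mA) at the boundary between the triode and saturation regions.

At the boundary V_DS = V_ov = V_GS − V_th = 3.12 − 0.384 = 2.74 V.
I_D = ½ k_n V_ov² = 0.5 × 5.17 × 2.74² = 19.4 mA.

I_D = 19.4 mA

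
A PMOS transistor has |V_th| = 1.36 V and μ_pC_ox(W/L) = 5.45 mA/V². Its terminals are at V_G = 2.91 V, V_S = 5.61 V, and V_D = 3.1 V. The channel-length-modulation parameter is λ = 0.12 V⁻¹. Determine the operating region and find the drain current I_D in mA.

V_SG = V_S − V_G = 5.61 − 2.91 = 2.7 V; V_SD = V_S − V_D = 5.61 − 3.1 = 2.51 V.
V_ov = V_SG − |V_th| = 2.7 − 1.36 = 1.34 V.
Since V_SD = 2.51 V ≥ V_ov = 1.34 V, the device is in saturation.
I_D = ½ k_p V_ov² (1 + λ V_SD) = 0.5 × 5.45 × 1.34² × (1 + 0.12 × 2.51) = 6.37 mA.

Saturation; I_D = 6.37 mA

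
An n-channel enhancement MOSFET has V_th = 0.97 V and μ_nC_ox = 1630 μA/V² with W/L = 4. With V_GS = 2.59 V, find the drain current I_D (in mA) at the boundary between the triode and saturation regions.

I_D = 8.56 mA

At the boundary V_DS = V_ov = V_GS − V_th = 2.59 − 0.97 = 1.62 V.
k_n = μ_nC_ox · (W/L) = 6.52 mA/V².
I_D = ½ k_n V_ov² = 0.5 × 6.52 × 1.62² = 8.56 mA.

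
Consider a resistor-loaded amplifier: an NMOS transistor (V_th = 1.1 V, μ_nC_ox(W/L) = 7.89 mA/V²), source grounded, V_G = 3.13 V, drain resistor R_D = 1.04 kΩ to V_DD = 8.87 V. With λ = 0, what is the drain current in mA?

I_D = 7.97 mA

V_GS = V_G = 3.13 V, so V_ov = 3.13 − 1.1 = 2.03 V.
Assume saturation: I_D = ½ k_n V_ov² = 0.5 × 7.89 × 2.03² = 16.3 mA, giving V_DS = V_DD − I_D R_D = 8.87 − 16.3 × 1.04 = -8.04 V.
But -8.04 V < V_ov = 2.03 V, so the device is actually in triode.
In triode I_D = k_n[V_ov V_DS − ½ V_DS²] and I_D = (V_DD − V_DS)/R_D. Equating: 4.1 V_DS² − 17.66 V_DS + 8.87 = 0, giving V_DS = 0.581 V (the root below V_ov).
I_D = (8.87 − 0.581) / 1.04 = 7.97 mA.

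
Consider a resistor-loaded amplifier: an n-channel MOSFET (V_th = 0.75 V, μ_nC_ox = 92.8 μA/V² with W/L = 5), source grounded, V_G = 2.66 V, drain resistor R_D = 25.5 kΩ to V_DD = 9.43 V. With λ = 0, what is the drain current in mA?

V_GS = V_G = 2.66 V, so V_ov = 2.66 − 0.75 = 1.91 V.
k_n = μ_nC_ox · (W/L) = 0.464 mA/V².
Assume saturation: I_D = ½ k_n V_ov² = 0.5 × 0.464 × 1.91² = 0.846 mA, giving V_DS = V_DD − I_D R_D = 9.43 − 0.846 × 25.5 = -12.2 V.
But -12.2 V < V_ov = 1.91 V, so the device is actually in triode.
In triode I_D = k_n[V_ov V_DS − ½ V_DS²] and I_D = (V_DD − V_DS)/R_D. Equating: 5.92 V_DS² − 23.6 V_DS + 9.43 = 0, giving V_DS = 0.45 V (the root below V_ov).
I_D = (9.43 − 0.45) / 25.5 = 0.352 mA.

I_D = 0.352 mA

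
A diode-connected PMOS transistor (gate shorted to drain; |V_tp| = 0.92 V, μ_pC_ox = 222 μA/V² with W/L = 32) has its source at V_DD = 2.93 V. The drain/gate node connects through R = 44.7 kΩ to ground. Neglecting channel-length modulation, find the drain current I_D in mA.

With gate tied to drain, V_SG = V_SD ≥ V_SG − |V_tp|, so the device is in saturation.
k_p = μ_pC_ox · (W/L) = 7.104 mA/V².
KCL at the drain: ½ k_p (V_SG − |V_tp|)² = (V_DD − V_SG)/R.
Let x = V_SG − 0.92. Then 159 x² + x − 2.01 = 0, giving x = 0.109 V (positive root), so V_SG = 1.03 V.
I_D = (V_DD − V_SG)/R = (2.93 − 1.03) / 44.7 = 0.0425 mA.

I_D = 0.0425 mA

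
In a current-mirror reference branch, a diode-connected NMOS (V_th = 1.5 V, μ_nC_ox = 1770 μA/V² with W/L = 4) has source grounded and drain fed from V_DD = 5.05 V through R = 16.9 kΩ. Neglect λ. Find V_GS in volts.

With gate tied to drain, V_GS = V_DS ≥ V_GS − V_th, so the device is in saturation.
k_n = μ_nC_ox · (W/L) = 7.08 mA/V².
KCL at the drain: ½ k_n (V_GS − V_th)² = (V_DD − V_GS)/R.
Let x = V_GS − 1.5. Then 59.8 x² + x − 3.55 = 0, giving x = 0.235 V (positive root), so V_GS = 1.74 V.
I_D = (V_DD − V_GS)/R = (5.05 − 1.74) / 16.9 = 0.196 mA.

V_GS = 1.74 V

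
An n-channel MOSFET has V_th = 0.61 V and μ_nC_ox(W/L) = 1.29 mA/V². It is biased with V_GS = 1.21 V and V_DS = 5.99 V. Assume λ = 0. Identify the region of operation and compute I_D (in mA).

Saturation; I_D = 0.232 mA

V_ov = V_GS − V_th = 1.21 − 0.61 = 0.6 V.
Since V_DS = 5.99 V ≥ V_ov = 0.6 V, the device is in saturation.
I_D = ½ k_n V_ov² = 0.5 × 1.29 × 0.6² = 0.232 mA.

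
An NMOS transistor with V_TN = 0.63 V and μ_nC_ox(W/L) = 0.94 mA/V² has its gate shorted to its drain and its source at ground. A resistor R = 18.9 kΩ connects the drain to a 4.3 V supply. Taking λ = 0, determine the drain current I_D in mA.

I_D = 0.163 mA

With gate tied to drain, V_GS = V_DS ≥ V_GS − V_TN, so the device is in saturation.
KCL at the drain: ½ k_n (V_GS − V_TN)² = (V_DD − V_GS)/R.
Let x = V_GS − 0.63. Then 8.88 x² + x − 3.67 = 0, giving x = 0.589 V (positive root), so V_GS = 1.22 V.
I_D = (V_DD − V_GS)/R = (4.3 − 1.22) / 18.9 = 0.163 mA.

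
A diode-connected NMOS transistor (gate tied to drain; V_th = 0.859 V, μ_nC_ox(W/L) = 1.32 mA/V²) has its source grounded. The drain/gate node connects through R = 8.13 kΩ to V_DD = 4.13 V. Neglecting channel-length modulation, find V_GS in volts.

V_GS = 1.55 V

With gate tied to drain, V_GS = V_DS ≥ V_GS − V_th, so the device is in saturation.
KCL at the drain: ½ k_n (V_GS − V_th)² = (V_DD − V_GS)/R.
Let x = V_GS − 0.859. Then 5.37 x² + x − 3.271 = 0, giving x = 0.693 V (positive root), so V_GS = 1.55 V.
I_D = (V_DD − V_GS)/R = (4.13 − 1.55) / 8.13 = 0.317 mA.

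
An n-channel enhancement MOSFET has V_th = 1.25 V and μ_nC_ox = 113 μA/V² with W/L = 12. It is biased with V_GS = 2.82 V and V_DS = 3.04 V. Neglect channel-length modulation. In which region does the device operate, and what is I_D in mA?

k_n = μ_nC_ox · (W/L) = 1.356 mA/V².
V_ov = V_GS − V_th = 2.82 − 1.25 = 1.57 V.
Since V_DS = 3.04 V ≥ V_ov = 1.57 V, the device is in saturation.
I_D = ½ k_n V_ov² = 0.5 × 1.356 × 1.57² = 1.67 mA.

Saturation; I_D = 1.67 mA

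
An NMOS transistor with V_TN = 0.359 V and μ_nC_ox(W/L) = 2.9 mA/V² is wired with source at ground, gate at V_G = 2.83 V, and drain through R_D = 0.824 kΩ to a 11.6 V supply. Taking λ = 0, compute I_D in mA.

V_GS = V_G = 2.83 V, so V_ov = 2.83 − 0.359 = 2.47 V.
Assume saturation: I_D = ½ k_n V_ov² = 0.5 × 2.9 × 2.47² = 8.85 mA, giving V_DS = V_DD − I_D R_D = 11.6 − 8.85 × 0.824 = 4.3 V.
V_DS = 4.3 V ≥ V_ov = 2.47 V, confirming saturation.

I_D = 8.85 mA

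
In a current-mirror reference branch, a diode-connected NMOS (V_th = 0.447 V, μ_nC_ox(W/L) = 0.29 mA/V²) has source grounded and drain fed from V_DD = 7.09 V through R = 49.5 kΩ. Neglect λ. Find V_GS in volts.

V_GS = 1.34 V

With gate tied to drain, V_GS = V_DS ≥ V_GS − V_th, so the device is in saturation.
KCL at the drain: ½ k_n (V_GS − V_th)² = (V_DD − V_GS)/R.
Let x = V_GS − 0.447. Then 7.18 x² + x − 6.643 = 0, giving x = 0.895 V (positive root), so V_GS = 1.34 V.
I_D = (V_DD − V_GS)/R = (7.09 − 1.34) / 49.5 = 0.116 mA.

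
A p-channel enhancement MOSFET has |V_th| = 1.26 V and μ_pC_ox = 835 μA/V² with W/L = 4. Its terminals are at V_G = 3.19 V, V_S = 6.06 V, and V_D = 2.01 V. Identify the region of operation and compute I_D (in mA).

V_SG = V_S − V_G = 6.06 − 3.19 = 2.87 V; V_SD = V_S − V_D = 6.06 − 2.01 = 4.05 V.
k_p = μ_pC_ox · (W/L) = 3.34 mA/V².
V_ov = V_SG − |V_th| = 2.87 − 1.26 = 1.61 V.
Since V_SD = 4.05 V ≥ V_ov = 1.61 V, the device is in saturation.
I_D = ½ k_p V_ov² = 0.5 × 3.34 × 1.61² = 4.33 mA.

Saturation; I_D = 4.33 mA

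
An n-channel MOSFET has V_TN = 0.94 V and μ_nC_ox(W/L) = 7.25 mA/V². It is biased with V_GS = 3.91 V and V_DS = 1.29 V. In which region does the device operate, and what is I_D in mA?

Triode; I_D = 21.7 mA

V_ov = V_GS − V_TN = 3.91 − 0.94 = 2.97 V.
Since V_DS = 1.29 V < V_ov = 2.97 V, the device is in the triode region.
I_D = k_n [V_ov · V_DS − ½ V_DS²] = 7.25 × [2.97 × 1.29 − 0.5 × 1.29²] = 21.7 mA.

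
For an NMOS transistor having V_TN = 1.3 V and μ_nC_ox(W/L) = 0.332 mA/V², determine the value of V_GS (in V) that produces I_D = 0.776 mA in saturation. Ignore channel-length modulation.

In saturation I_D = ½ k_n (V_GS − V_TN)², so V_GS − V_TN = √(2 I_D / k_n) = √(2 × 0.776 / 0.332) = 2.16 V.
V_GS = 1.3 + 2.16 = 3.46 V.

V_GS = 3.46 V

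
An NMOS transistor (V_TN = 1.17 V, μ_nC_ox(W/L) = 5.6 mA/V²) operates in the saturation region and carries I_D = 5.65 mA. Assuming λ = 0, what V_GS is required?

V_GS = 2.59 V

In saturation I_D = ½ k_n (V_GS − V_TN)², so V_GS − V_TN = √(2 I_D / k_n) = √(2 × 5.65 / 5.6) = 1.42 V.
V_GS = 1.17 + 1.42 = 2.59 V.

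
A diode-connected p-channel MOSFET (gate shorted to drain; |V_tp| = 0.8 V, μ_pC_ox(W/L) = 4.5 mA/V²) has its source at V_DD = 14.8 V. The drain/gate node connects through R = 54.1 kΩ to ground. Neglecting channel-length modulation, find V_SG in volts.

V_SG = 1.14 V

With gate tied to drain, V_SG = V_SD ≥ V_SG − |V_tp|, so the device is in saturation.
KCL at the drain: ½ k_p (V_SG − |V_tp|)² = (V_DD − V_SG)/R.
Let x = V_SG − 0.8. Then 122 x² + x − 14 = 0, giving x = 0.335 V (positive root), so V_SG = 1.14 V.
I_D = (V_DD − V_SG)/R = (14.8 − 1.14) / 54.1 = 0.253 mA.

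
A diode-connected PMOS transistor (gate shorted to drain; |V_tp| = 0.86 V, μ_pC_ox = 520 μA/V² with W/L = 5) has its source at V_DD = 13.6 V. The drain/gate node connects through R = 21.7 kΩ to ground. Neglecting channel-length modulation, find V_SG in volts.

V_SG = 1.51 V

With gate tied to drain, V_SG = V_SD ≥ V_SG − |V_tp|, so the device is in saturation.
k_p = μ_pC_ox · (W/L) = 2.6 mA/V².
KCL at the drain: ½ k_p (V_SG − |V_tp|)² = (V_DD − V_SG)/R.
Let x = V_SG − 0.86. Then 28.2 x² + x − 12.74 = 0, giving x = 0.655 V (positive root), so V_SG = 1.51 V.
I_D = (V_DD − V_SG)/R = (13.6 − 1.51) / 21.7 = 0.557 mA.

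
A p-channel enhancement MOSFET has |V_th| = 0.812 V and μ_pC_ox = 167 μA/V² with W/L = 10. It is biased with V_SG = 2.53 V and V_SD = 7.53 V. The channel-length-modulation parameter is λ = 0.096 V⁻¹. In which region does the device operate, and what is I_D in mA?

k_p = μ_pC_ox · (W/L) = 1.67 mA/V².
V_ov = V_SG − |V_th| = 2.53 − 0.812 = 1.72 V.
Since V_SD = 7.53 V ≥ V_ov = 1.72 V, the device is in saturation.
I_D = ½ k_p V_ov² (1 + λ V_SD) = 0.5 × 1.67 × 1.72² × (1 + 0.096 × 7.53) = 4.25 mA.

Saturation; I_D = 4.25 mA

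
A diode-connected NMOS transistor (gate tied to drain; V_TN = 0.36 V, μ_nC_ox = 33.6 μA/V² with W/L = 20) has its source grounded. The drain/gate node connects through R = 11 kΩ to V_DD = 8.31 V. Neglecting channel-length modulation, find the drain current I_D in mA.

With gate tied to drain, V_GS = V_DS ≥ V_GS − V_TN, so the device is in saturation.
k_n = μ_nC_ox · (W/L) = 0.672 mA/V².
KCL at the drain: ½ k_n (V_GS − V_TN)² = (V_DD − V_GS)/R.
Let x = V_GS − 0.36. Then 3.7 x² + x − 7.95 = 0, giving x = 1.34 V (positive root), so V_GS = 1.7 V.
I_D = (V_DD − V_GS)/R = (8.31 − 1.7) / 11 = 0.601 mA.

I_D = 0.601 mA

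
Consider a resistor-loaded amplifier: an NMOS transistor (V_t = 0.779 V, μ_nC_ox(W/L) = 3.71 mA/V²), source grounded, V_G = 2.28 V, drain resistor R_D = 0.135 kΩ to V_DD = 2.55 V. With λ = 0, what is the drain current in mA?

I_D = 4.18 mA

V_GS = V_G = 2.28 V, so V_ov = 2.28 − 0.779 = 1.5 V.
Assume saturation: I_D = ½ k_n V_ov² = 0.5 × 3.71 × 1.5² = 4.18 mA, giving V_DS = V_DD − I_D R_D = 2.55 − 4.18 × 0.135 = 1.99 V.
V_DS = 1.99 V ≥ V_ov = 1.5 V, confirming saturation.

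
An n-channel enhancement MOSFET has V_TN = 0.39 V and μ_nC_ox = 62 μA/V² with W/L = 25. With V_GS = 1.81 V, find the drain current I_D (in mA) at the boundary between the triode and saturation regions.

At the boundary V_DS = V_ov = V_GS − V_TN = 1.81 − 0.39 = 1.42 V.
k_n = μ_nC_ox · (W/L) = 1.55 mA/V².
I_D = ½ k_n V_ov² = 0.5 × 1.55 × 1.42² = 1.56 mA.

I_D = 1.56 mA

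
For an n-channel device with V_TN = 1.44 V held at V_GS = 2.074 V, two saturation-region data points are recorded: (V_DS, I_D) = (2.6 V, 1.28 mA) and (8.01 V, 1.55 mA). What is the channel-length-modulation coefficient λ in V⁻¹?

With V_GS fixed, I_D ∝ (1 + λ V_DS) in saturation, so I_D2/I_D1 = (1 + λ V_DS2)/(1 + λ V_DS1).
1.55/1.28 = 1.211 = (1 + 8.01 λ)/(1 + 2.6 λ).
Solving: λ (I_D1 V_DS2 − I_D2 V_DS1) = I_D2 − I_D1, so λ = (1.55 − 1.28) / (1.28 × 8.01 − 1.55 × 2.6) = 0.27 / 6.22 = 0.0434 V⁻¹.

λ = 0.0434 V⁻¹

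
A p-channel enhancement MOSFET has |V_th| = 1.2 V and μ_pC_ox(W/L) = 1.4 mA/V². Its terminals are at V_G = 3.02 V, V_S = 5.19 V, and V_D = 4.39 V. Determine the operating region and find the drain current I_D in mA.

V_SG = V_S − V_G = 5.19 − 3.02 = 2.17 V; V_SD = V_S − V_D = 5.19 − 4.39 = 0.8 V.
V_ov = V_SG − |V_th| = 2.17 − 1.2 = 0.97 V.
Since V_SD = 0.8 V < V_ov = 0.97 V, the device is in the triode region.
I_D = k_p [V_ov · V_SD − ½ V_SD²] = 1.4 × [0.97 × 0.8 − 0.5 × 0.8²] = 0.638 mA.

Triode; I_D = 0.638 mA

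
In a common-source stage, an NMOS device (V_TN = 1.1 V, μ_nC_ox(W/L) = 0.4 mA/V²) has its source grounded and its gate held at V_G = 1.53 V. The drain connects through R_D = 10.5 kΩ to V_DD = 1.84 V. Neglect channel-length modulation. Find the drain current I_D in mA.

V_GS = V_G = 1.53 V, so V_ov = 1.53 − 1.1 = 0.43 V.
Assume saturation: I_D = ½ k_n V_ov² = 0.5 × 0.4 × 0.43² = 0.037 mA, giving V_DS = V_DD − I_D R_D = 1.84 − 0.037 × 10.5 = 1.45 V.
V_DS = 1.45 V ≥ V_ov = 0.43 V, confirming saturation.

I_D = 0.0370 mA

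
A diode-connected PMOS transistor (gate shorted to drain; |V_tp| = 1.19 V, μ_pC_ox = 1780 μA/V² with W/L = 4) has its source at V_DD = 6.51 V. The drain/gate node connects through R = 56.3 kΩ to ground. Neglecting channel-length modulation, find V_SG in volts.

V_SG = 1.35 V

With gate tied to drain, V_SG = V_SD ≥ V_SG − |V_tp|, so the device is in saturation.
k_p = μ_pC_ox · (W/L) = 7.12 mA/V².
KCL at the drain: ½ k_p (V_SG − |V_tp|)² = (V_DD − V_SG)/R.
Let x = V_SG − 1.19. Then 200 x² + x − 5.32 = 0, giving x = 0.16 V (positive root), so V_SG = 1.35 V.
I_D = (V_DD − V_SG)/R = (6.51 − 1.35) / 56.3 = 0.0916 mA.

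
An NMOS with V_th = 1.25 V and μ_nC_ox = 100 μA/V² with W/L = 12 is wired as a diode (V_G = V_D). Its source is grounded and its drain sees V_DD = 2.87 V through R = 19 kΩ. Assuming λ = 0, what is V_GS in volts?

V_GS = 1.59 V

With gate tied to drain, V_GS = V_DS ≥ V_GS − V_th, so the device is in saturation.
k_n = μ_nC_ox · (W/L) = 1.2 mA/V².
KCL at the drain: ½ k_n (V_GS − V_th)² = (V_DD − V_GS)/R.
Let x = V_GS − 1.25. Then 11.4 x² + x − 1.62 = 0, giving x = 0.336 V (positive root), so V_GS = 1.59 V.
I_D = (V_DD − V_GS)/R = (2.87 − 1.59) / 19 = 0.0676 mA.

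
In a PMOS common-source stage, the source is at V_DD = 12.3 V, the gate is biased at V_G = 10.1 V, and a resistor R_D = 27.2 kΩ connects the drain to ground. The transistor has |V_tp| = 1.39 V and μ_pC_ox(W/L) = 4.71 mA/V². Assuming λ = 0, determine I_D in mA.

V_SG = V_DD − V_G = 12.3 − 10.1 = 2.2 V, so V_ov = 2.2 − 1.39 = 0.81 V.
Assume saturation: I_D = ½ k_p V_ov² = 0.5 × 4.71 × 0.81² = 1.55 mA, giving V_SD = V_DD − I_D R_D = 12.3 − 1.55 × 27.2 = -29.7 V.
But -29.7 V < V_ov = 0.81 V, so the device is actually in triode.
In triode I_D = k_p[V_ov V_SD − ½ V_SD²] and I_D = (V_DD − V_SD)/R_D. Equating: 64.1 V_SD² − 104.8 V_SD + 12.3 = 0, giving V_SD = 0.127 V (the root below V_ov).
I_D = (12.3 − 0.127) / 27.2 = 0.448 mA.

I_D = 0.448 mA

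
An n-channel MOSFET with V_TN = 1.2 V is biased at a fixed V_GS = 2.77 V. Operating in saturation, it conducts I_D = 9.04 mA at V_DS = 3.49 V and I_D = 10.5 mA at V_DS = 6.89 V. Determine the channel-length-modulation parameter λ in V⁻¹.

λ = 0.0569 V⁻¹

With V_GS fixed, I_D ∝ (1 + λ V_DS) in saturation, so I_D2/I_D1 = (1 + λ V_DS2)/(1 + λ V_DS1).
10.5/9.04 = 1.162 = (1 + 6.89 λ)/(1 + 3.49 λ).
Solving: λ (I_D1 V_DS2 − I_D2 V_DS1) = I_D2 − I_D1, so λ = (10.5 − 9.04) / (9.04 × 6.89 − 10.5 × 3.49) = 1.46 / 25.6 = 0.0569 V⁻¹.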